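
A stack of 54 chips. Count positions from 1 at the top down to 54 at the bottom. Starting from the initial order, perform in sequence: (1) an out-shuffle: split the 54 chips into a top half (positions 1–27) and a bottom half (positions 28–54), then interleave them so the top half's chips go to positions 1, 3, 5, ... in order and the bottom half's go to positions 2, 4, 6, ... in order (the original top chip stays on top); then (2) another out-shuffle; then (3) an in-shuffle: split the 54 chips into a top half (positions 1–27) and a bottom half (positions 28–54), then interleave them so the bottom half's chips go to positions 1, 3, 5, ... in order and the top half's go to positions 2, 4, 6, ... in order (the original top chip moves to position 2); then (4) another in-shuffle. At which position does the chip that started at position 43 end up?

Track the chip from position 43 forward through each operation:
  after op 1 (out-shuffle): 43 → 32
  after op 2 (out-shuffle): 32 → 10
  after op 3 (in-shuffle): 10 → 20
  after op 4 (in-shuffle): 20 → 40

40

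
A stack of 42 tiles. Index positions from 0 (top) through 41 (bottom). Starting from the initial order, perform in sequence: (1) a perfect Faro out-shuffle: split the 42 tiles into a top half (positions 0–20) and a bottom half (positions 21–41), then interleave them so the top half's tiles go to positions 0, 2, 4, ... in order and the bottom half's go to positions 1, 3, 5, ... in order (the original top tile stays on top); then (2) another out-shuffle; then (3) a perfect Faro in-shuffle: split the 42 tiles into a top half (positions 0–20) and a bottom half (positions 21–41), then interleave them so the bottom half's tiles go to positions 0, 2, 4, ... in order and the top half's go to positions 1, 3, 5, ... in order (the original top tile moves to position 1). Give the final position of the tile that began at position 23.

Track the tile from position 23 forward through each operation:
  after op 1 (out-shuffle): 23 → 5
  after op 2 (out-shuffle): 5 → 10
  after op 3 (in-shuffle): 10 → 21

21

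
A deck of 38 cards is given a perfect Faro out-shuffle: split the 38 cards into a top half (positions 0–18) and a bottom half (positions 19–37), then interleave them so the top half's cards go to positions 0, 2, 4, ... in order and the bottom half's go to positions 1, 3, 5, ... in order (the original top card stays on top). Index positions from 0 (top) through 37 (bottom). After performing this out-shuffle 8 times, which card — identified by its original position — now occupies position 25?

Work backwards from position 25, undoing one out-shuffle at a time:
25 ← 31 ← 34 ← 17 ← 27 ← 32 ← 16 ← 8 ← 4
So the card now at position 25 started at position 4.

4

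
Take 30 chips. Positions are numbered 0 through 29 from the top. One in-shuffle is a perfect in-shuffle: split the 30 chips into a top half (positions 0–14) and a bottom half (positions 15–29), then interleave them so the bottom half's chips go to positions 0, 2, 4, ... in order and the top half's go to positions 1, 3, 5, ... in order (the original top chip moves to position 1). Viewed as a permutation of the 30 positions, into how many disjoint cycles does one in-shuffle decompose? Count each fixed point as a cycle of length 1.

Trace each unvisited position around until it returns:
(0 1 3 7 15) (2 5 11 23 16) (4 9 19 8 17) (6 13 27 24 18) (10 21 12 25 20) (14 29 28 26 22)
6 cycles in total.

6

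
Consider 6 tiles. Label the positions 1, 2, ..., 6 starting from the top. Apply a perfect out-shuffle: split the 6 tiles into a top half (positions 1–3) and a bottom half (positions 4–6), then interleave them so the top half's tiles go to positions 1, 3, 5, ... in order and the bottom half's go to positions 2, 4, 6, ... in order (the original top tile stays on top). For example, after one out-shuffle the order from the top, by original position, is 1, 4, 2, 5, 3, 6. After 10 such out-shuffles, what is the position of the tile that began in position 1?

Position 1 is a fixed point of every out-shuffle, so the tile never moves.

1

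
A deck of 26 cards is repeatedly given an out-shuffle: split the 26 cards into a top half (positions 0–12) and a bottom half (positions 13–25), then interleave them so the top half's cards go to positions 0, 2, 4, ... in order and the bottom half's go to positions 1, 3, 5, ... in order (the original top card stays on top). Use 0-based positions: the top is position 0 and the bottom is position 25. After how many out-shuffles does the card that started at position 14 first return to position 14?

Follow position 14 under repeated out-shuffles:
14 → 3 → 6 → 12 → 24 → 23 → 21 → 17 → 9 → 18 → 11 → 22 → 19 → 13 → 1 → 2 → 4 → 8 → 16 → 7 → 14
It first returns after 20 out-shuffles.

20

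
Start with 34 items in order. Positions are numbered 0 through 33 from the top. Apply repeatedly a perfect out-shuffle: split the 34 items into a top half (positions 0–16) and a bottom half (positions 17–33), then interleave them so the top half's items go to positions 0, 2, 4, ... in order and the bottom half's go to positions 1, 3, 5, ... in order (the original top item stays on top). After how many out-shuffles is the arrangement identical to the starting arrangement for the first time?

10

The out-shuffle permutes the 34 positions with cycle lengths [1, 1, 2, 10, 10, 10].
Every item is home exactly when every cycle has completed a whole number of laps, i.e. after lcm(1, 2, 10) = 10 out-shuffles.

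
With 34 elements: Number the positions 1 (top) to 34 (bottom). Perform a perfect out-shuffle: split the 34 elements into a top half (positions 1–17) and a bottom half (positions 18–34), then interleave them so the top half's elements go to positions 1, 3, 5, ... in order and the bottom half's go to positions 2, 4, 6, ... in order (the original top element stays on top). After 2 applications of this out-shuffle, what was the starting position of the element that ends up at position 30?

33

Work backwards from position 30, undoing one out-shuffle at a time:
30 ← 32 ← 33
So the element now at position 30 started at position 33.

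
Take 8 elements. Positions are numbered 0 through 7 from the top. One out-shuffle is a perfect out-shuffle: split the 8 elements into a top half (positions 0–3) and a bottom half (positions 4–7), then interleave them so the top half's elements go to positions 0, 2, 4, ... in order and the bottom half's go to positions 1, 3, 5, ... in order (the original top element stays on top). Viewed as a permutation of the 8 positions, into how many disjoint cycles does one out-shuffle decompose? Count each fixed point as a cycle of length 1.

4

Trace each unvisited position around until it returns:
(0) (1 2 4) (3 6 5) (7)
4 cycles in total.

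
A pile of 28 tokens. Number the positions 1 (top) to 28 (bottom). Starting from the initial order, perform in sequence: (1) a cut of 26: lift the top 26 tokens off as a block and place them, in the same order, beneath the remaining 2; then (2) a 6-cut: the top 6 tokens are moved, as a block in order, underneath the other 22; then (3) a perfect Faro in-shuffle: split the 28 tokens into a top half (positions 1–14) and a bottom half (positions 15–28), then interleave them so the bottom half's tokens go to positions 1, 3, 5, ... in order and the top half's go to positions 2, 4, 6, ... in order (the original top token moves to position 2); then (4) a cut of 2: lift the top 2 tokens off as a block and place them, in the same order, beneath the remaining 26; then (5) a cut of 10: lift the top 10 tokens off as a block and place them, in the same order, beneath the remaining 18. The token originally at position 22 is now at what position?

Track the token from position 22 forward through each operation:
  after op 1 (cut 26): 22 → 24
  after op 2 (cut 6): 24 → 18
  after op 3 (in-shuffle): 18 → 7
  after op 4 (cut 2): 7 → 5
  after op 5 (cut 10): 5 → 23

23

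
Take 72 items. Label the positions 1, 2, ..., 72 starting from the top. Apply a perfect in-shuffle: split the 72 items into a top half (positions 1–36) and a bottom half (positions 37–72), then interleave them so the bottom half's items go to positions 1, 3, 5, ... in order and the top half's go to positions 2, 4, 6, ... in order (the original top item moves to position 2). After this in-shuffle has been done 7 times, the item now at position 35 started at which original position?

Work backwards from position 35, undoing one in-shuffle at a time:
35 ← 54 ← 27 ← 50 ← 25 ← 49 ← 61 ← 67
So the item now at position 35 started at position 67.

67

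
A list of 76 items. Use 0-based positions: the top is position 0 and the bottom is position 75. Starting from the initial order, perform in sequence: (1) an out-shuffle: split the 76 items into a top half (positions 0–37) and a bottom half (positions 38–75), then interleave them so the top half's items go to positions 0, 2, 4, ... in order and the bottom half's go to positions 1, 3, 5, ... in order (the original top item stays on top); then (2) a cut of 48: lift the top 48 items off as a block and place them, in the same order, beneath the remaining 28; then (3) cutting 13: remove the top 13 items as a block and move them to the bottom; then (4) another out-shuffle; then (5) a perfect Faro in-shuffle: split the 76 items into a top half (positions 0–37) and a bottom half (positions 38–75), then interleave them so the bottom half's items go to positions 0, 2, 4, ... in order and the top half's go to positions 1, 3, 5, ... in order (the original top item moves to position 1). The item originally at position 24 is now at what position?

Track the item from position 24 forward through each operation:
  after op 1 (out-shuffle): 24 → 48
  after op 2 (cut 48): 48 → 0
  after op 3 (cut 13): 0 → 63
  after op 4 (out-shuffle): 63 → 51
  after op 5 (in-shuffle): 51 → 26

26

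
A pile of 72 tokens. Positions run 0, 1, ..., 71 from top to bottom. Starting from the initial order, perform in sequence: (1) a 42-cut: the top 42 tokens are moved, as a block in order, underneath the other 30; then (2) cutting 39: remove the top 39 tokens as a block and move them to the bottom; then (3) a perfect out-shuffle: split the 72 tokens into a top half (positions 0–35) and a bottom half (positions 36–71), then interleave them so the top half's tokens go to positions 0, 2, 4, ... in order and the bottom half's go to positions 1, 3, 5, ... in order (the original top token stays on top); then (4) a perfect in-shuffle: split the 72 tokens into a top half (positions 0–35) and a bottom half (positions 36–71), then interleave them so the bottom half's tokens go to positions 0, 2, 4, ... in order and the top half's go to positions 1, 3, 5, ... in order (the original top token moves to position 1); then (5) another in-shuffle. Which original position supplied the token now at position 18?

Undo the operations in reverse order, starting from position 18:
  undo op 5 (in-shuffle, from bottom half): 18 ← 45
  undo op 4 (in-shuffle, from top half): 45 ← 22
  undo op 3 (out-shuffle, from top half): 22 ← 11
  undo op 2 (cut 39): 11 ← 50
  undo op 1 (cut 42): 50 ← 20
So the token at position 18 came from original position 20.

20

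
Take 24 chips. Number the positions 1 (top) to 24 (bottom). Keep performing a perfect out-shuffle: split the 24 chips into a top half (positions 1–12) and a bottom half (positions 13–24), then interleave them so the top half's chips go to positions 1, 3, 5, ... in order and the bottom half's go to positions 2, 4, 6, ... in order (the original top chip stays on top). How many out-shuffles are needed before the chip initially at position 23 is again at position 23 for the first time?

11

Follow position 23 under repeated out-shuffles:
23 → 22 → 20 → 16 → 8 → 15 → 6 → 11 → 21 → 18 → 12 → 23
It first returns after 11 out-shuffles.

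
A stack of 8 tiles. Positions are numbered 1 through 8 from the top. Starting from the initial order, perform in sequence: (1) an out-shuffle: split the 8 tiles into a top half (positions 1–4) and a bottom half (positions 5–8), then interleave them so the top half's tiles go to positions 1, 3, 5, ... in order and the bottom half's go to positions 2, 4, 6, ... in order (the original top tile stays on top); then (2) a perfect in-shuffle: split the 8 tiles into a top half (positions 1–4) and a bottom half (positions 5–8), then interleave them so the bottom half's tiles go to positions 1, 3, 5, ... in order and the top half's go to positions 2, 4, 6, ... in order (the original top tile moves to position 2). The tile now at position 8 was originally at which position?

Undo the operations in reverse order, starting from position 8:
  undo op 2 (in-shuffle, from top half): 8 ← 4
  undo op 1 (out-shuffle, from bottom half): 4 ← 6
So the tile at position 8 came from original position 6.

6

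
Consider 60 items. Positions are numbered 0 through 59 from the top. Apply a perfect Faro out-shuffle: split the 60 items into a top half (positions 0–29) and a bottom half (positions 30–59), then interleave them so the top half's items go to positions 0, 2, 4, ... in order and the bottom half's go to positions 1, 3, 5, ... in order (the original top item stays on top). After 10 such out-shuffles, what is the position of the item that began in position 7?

Track the item's position through each out-shuffle:
7 → 14 → 28 → 56 → 53 → 47 → 35 → 11 → 22 → 44 → 29

29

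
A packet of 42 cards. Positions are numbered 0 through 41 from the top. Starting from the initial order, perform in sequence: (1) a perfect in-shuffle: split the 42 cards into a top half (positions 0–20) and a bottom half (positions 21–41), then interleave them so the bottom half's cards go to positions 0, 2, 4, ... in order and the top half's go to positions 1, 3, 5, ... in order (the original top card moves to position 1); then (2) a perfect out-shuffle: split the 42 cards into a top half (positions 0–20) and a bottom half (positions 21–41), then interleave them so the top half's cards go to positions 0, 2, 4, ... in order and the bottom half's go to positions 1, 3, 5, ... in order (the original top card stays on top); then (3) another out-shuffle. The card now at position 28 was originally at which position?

Undo the operations in reverse order, starting from position 28:
  undo op 3 (out-shuffle, from top half): 28 ← 14
  undo op 2 (out-shuffle, from top half): 14 ← 7
  undo op 1 (in-shuffle, from top half): 7 ← 3
So the card at position 28 came from original position 3.

3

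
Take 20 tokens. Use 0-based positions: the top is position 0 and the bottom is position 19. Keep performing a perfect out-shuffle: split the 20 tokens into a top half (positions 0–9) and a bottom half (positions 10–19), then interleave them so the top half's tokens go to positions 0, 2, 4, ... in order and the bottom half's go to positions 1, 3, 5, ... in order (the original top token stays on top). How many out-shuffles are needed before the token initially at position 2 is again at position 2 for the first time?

18

Follow position 2 under repeated out-shuffles:
2 → 4 → 8 → 16 → 13 → 7 → 14 → 9 → 18 → 17 → 15 → 11 → 3 → 6 → 12 → 5 → 10 → 1 → 2
It first returns after 18 out-shuffles.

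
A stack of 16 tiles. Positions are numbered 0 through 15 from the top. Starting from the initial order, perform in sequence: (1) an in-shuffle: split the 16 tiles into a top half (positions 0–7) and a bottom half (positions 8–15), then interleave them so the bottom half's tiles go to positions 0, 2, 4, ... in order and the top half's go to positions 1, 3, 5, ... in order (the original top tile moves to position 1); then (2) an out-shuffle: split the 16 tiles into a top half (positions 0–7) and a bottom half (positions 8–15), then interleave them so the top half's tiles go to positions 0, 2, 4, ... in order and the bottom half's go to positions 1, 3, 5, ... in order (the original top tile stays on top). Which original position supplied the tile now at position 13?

15

Undo the operations in reverse order, starting from position 13:
  undo op 2 (out-shuffle, from bottom half): 13 ← 14
  undo op 1 (in-shuffle, from bottom half): 14 ← 15
So the tile at position 13 came from original position 15.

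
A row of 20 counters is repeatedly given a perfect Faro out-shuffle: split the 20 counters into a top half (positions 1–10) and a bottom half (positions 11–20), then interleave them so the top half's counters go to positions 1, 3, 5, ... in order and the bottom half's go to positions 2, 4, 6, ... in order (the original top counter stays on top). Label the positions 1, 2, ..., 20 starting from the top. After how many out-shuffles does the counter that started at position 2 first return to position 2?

18

Follow position 2 under repeated out-shuffles:
2 → 3 → 5 → 9 → 17 → 14 → 8 → 15 → 10 → 19 → 18 → 16 → 12 → 4 → 7 → 13 → 6 → 11 → 2
It first returns after 18 out-shuffles.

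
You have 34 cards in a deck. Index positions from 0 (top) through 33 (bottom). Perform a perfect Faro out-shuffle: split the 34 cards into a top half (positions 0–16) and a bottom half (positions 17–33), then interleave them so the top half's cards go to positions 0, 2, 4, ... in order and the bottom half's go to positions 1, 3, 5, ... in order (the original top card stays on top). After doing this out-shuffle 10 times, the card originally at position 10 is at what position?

10

Track the card's position through each out-shuffle:
10 → 20 → 7 → 14 → 28 → 23 → 13 → 26 → 19 → 5 → 10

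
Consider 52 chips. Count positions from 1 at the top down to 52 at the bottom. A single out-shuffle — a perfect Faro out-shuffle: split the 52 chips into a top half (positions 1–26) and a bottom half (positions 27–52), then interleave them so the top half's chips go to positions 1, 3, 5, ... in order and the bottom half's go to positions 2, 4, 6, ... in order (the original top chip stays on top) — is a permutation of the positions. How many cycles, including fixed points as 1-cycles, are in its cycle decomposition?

Trace each unvisited position around until it returns:
(1) (2 3 5 9 17 33 14 27) (4 7 13 25 49 46 40 28) (6 11 21 41 30 8 15 29) (10 19 37 22 43 34 16 31) (12 23 45 38 24 47 42 32) (18 35) (20 39 26 51 50 48 44 36) ... plus 1 more
9 cycles in total.

9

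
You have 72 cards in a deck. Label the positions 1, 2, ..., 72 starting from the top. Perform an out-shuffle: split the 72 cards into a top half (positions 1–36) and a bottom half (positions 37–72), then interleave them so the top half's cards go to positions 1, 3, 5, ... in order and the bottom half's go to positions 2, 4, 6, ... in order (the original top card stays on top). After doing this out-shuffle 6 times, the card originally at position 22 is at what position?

Track the card's position through each out-shuffle:
22 → 43 → 14 → 27 → 53 → 34 → 67

67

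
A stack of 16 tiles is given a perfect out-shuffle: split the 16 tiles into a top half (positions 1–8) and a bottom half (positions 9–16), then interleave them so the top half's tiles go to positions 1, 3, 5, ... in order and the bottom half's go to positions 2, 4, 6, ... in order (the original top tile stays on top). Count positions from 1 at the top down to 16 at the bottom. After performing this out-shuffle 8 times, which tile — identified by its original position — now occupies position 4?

4

Work backwards from position 4, undoing one out-shuffle at a time:
4 ← 10 ← 13 ← 7 ← 4 ← 10 ← 13 ← 7 ← 4
So the tile now at position 4 started at position 4.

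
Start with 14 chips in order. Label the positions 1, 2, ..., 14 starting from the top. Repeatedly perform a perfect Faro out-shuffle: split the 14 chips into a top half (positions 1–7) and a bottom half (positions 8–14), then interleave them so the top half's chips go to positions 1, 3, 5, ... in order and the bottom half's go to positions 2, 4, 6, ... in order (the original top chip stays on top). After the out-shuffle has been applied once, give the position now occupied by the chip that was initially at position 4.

Track the chip's position through each out-shuffle:
4 → 7

7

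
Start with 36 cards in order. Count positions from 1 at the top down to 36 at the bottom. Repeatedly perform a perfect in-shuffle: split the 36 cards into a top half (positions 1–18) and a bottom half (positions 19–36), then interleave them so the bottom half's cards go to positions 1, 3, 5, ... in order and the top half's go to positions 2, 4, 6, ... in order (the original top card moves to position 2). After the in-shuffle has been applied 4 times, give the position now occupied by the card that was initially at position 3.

11

Track the card's position through each in-shuffle:
3 → 6 → 12 → 24 → 11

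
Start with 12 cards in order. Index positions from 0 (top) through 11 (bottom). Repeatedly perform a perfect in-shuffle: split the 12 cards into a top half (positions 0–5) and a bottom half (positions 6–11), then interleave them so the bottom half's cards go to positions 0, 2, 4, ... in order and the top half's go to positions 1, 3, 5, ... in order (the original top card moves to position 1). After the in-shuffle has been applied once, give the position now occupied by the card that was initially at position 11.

Track the card's position through each in-shuffle:
11 → 10

10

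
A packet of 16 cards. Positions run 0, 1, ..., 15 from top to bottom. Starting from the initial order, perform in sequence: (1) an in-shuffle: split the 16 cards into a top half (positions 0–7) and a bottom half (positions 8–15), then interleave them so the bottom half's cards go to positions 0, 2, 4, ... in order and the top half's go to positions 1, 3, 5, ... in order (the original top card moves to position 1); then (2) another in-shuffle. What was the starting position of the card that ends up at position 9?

Undo the operations in reverse order, starting from position 9:
  undo op 2 (in-shuffle, from top half): 9 ← 4
  undo op 1 (in-shuffle, from bottom half): 4 ← 10
So the card at position 9 came from original position 10.

10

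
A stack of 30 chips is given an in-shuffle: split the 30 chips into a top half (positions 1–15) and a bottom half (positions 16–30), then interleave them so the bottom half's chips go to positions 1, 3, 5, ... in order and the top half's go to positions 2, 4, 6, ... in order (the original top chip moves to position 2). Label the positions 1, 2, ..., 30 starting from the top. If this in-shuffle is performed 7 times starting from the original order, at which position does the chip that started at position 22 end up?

26

Track the chip's position through each in-shuffle:
22 → 13 → 26 → 21 → 11 → 22 → 13 → 26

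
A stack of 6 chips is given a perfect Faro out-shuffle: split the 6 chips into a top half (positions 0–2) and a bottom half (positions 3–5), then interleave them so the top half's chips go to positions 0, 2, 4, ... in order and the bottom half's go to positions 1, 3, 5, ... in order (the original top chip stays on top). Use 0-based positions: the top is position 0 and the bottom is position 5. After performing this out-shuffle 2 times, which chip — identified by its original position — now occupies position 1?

4

Work backwards from position 1, undoing one out-shuffle at a time:
1 ← 3 ← 4
So the chip now at position 1 started at position 4.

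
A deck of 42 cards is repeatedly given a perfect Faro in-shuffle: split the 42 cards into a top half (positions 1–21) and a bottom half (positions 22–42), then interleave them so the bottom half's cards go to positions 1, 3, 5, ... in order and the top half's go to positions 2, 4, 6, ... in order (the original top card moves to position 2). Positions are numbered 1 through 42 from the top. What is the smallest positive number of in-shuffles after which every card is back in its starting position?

14

The in-shuffle permutes the 42 positions with cycle lengths [14, 14, 14].
Every card is home exactly when every cycle has completed a whole number of laps, i.e. after lcm(14) = 14 in-shuffles.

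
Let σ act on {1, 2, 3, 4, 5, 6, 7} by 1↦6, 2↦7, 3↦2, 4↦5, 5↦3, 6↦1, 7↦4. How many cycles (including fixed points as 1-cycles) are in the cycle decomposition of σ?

Cycle decomposition: (1 6) (2 7 4 5 3).
2 cycles.

2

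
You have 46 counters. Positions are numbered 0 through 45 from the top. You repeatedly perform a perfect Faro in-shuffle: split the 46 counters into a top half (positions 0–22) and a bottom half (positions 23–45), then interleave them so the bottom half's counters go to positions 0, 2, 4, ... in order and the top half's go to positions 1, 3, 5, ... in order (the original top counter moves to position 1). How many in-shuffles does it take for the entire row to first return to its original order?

The in-shuffle permutes the 46 positions with cycle lengths [23, 23].
Every counter is home exactly when every cycle has completed a whole number of laps, i.e. after lcm(23) = 23 in-shuffles.

23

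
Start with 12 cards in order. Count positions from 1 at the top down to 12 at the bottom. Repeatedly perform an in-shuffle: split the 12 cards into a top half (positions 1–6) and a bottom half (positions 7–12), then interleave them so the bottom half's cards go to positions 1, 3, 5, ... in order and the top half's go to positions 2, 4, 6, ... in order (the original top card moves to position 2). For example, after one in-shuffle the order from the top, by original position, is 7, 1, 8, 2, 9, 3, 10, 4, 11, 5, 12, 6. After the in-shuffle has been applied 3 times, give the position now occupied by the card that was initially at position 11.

10

Track the card's position through each in-shuffle:
11 → 9 → 5 → 10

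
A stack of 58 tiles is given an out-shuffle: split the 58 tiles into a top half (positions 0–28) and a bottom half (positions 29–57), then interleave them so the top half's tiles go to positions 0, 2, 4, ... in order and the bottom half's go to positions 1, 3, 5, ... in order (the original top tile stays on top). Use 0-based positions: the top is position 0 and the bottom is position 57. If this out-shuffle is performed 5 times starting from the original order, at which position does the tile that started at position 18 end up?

6

Track the tile's position through each out-shuffle:
18 → 36 → 15 → 30 → 3 → 6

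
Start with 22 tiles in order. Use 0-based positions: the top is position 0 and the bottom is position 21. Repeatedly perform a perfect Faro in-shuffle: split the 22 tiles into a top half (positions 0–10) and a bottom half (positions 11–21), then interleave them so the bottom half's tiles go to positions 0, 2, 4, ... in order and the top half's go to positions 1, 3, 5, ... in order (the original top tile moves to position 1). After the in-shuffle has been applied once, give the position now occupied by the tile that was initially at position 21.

20

Track the tile's position through each in-shuffle:
21 → 20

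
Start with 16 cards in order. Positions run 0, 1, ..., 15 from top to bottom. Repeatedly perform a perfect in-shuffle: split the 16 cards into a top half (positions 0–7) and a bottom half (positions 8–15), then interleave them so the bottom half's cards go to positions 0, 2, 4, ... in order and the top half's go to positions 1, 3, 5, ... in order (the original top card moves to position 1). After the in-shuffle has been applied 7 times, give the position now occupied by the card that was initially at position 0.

Track the card's position through each in-shuffle:
0 → 1 → 3 → 7 → 15 → 14 → 12 → 8

8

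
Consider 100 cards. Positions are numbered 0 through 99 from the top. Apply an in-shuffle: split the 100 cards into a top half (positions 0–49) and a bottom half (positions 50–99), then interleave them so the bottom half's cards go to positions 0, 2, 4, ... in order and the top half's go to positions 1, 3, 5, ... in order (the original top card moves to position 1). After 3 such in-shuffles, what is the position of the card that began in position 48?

Track the card's position through each in-shuffle:
48 → 97 → 94 → 88

88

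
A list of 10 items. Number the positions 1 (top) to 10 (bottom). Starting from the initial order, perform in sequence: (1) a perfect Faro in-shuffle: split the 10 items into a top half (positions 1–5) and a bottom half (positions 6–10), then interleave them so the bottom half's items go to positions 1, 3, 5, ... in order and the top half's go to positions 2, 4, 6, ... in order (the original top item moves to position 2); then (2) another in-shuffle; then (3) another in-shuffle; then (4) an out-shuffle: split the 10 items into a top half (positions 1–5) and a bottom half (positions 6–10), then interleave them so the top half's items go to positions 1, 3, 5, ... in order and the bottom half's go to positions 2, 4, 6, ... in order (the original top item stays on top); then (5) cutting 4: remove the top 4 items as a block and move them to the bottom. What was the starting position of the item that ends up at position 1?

10

Undo the operations in reverse order, starting from position 1:
  undo op 5 (cut 4): 1 ← 5
  undo op 4 (out-shuffle, from top half): 5 ← 3
  undo op 3 (in-shuffle, from bottom half): 3 ← 7
  undo op 2 (in-shuffle, from bottom half): 7 ← 9
  undo op 1 (in-shuffle, from bottom half): 9 ← 10
So the item at position 1 came from original position 10.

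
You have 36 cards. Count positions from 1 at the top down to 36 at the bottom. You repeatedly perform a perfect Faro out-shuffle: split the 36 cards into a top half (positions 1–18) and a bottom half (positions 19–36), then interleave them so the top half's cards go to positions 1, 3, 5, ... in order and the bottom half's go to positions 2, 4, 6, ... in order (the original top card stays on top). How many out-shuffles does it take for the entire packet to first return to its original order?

12

The out-shuffle permutes the 36 positions with cycle lengths [1, 1, 3, 3, 4, 12, 12].
Every card is home exactly when every cycle has completed a whole number of laps, i.e. after lcm(1, 3, 4, 12) = 12 out-shuffles.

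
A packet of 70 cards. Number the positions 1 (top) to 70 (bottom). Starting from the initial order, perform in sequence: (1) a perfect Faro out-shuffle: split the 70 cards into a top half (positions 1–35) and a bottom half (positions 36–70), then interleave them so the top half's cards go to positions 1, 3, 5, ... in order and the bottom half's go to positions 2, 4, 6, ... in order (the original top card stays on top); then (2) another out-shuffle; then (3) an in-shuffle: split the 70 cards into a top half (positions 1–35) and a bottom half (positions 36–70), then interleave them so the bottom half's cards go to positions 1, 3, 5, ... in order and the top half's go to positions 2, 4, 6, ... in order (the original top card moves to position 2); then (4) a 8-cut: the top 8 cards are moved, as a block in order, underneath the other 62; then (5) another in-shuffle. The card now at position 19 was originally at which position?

68

Undo the operations in reverse order, starting from position 19:
  undo op 5 (in-shuffle, from bottom half): 19 ← 45
  undo op 4 (cut 8): 45 ← 53
  undo op 3 (in-shuffle, from bottom half): 53 ← 62
  undo op 2 (out-shuffle, from bottom half): 62 ← 66
  undo op 1 (out-shuffle, from bottom half): 66 ← 68
So the card at position 19 came from original position 68.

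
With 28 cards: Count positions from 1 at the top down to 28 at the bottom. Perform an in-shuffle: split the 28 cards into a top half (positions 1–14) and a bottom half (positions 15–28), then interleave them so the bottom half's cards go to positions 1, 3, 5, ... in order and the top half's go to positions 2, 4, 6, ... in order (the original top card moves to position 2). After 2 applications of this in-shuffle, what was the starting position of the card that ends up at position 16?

4

Work backwards from position 16, undoing one in-shuffle at a time:
16 ← 8 ← 4
So the card now at position 16 started at position 4.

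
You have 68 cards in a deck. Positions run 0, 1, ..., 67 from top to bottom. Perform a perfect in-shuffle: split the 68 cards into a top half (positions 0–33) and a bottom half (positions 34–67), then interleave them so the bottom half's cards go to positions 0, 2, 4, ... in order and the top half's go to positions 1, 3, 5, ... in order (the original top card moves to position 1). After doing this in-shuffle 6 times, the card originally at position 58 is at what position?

49

Track the card's position through each in-shuffle:
58 → 48 → 28 → 57 → 46 → 24 → 49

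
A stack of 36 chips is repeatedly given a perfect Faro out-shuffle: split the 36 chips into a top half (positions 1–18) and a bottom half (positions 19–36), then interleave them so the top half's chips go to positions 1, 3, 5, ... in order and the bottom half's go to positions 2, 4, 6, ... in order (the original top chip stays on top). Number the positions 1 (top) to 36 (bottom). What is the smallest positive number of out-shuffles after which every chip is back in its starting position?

12

The out-shuffle permutes the 36 positions with cycle lengths [1, 1, 3, 3, 4, 12, 12].
Every chip is home exactly when every cycle has completed a whole number of laps, i.e. after lcm(1, 3, 4, 12) = 12 out-shuffles.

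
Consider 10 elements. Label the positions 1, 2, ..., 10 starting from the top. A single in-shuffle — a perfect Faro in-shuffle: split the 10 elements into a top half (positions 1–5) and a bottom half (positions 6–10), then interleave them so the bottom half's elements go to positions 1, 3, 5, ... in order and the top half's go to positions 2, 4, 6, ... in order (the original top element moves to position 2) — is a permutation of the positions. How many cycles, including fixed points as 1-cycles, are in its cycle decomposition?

Trace each unvisited position around until it returns:
(1 2 4 8 5 10 9 7 3 6)
1 cycle in total.

1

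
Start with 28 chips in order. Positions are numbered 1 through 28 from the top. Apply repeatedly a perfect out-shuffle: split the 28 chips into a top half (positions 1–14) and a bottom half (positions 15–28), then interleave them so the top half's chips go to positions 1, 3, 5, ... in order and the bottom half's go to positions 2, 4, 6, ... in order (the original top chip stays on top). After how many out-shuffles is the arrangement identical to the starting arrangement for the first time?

The out-shuffle permutes the 28 positions with cycle lengths [1, 1, 2, 6, 18].
Every chip is home exactly when every cycle has completed a whole number of laps, i.e. after lcm(1, 2, 6, 18) = 18 out-shuffles.

18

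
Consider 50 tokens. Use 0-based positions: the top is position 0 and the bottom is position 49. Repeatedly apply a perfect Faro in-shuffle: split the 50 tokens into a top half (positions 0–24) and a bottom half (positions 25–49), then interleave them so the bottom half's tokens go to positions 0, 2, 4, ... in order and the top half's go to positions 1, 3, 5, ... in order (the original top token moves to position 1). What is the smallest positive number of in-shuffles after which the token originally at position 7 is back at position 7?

8

Follow position 7 under repeated in-shuffles:
7 → 15 → 31 → 12 → 25 → 0 → 1 → 3 → 7
It first returns after 8 in-shuffles.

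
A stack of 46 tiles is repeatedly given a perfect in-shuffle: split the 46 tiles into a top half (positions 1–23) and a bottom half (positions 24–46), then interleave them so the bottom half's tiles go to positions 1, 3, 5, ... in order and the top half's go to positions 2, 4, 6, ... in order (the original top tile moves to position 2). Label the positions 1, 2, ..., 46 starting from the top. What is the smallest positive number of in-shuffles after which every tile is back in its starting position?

23

The in-shuffle permutes the 46 positions with cycle lengths [23, 23].
Every tile is home exactly when every cycle has completed a whole number of laps, i.e. after lcm(23) = 23 in-shuffles.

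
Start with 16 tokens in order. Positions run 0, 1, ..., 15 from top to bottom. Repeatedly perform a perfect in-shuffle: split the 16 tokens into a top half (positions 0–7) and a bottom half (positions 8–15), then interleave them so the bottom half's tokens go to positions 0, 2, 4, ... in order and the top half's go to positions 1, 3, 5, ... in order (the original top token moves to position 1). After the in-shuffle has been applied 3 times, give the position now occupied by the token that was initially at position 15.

Track the token's position through each in-shuffle:
15 → 14 → 12 → 8

8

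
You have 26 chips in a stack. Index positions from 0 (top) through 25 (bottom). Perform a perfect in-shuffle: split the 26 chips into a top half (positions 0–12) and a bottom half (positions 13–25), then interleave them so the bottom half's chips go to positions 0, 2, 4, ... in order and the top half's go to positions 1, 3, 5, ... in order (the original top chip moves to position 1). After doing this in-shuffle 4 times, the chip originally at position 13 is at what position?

7

Track the chip's position through each in-shuffle:
13 → 0 → 1 → 3 → 7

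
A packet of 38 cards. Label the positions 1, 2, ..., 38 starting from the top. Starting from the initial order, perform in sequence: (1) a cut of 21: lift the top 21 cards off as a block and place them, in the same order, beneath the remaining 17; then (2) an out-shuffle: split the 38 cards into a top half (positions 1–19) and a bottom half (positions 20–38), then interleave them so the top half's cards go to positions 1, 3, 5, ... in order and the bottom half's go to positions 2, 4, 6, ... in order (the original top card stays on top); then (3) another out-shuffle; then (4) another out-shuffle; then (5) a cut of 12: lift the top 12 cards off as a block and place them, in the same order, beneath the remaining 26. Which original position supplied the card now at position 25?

Undo the operations in reverse order, starting from position 25:
  undo op 5 (cut 12): 25 ← 37
  undo op 4 (out-shuffle, from top half): 37 ← 19
  undo op 3 (out-shuffle, from top half): 19 ← 10
  undo op 2 (out-shuffle, from bottom half): 10 ← 24
  undo op 1 (cut 21): 24 ← 7
So the card at position 25 came from original position 7.

7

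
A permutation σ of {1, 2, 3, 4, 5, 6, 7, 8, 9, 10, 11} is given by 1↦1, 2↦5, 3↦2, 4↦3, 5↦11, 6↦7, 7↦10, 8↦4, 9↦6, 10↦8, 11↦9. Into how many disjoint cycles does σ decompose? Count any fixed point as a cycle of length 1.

Cycle decomposition: (1) (2 5 11 9 6 7 10 8 4 3).
2 cycles.

2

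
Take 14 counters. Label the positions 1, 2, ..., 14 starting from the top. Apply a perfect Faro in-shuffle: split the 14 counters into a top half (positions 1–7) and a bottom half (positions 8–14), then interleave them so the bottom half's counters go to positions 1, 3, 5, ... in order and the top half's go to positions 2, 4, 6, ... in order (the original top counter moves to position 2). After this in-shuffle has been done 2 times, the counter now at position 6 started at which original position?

Work backwards from position 6, undoing one in-shuffle at a time:
6 ← 3 ← 9
So the counter now at position 6 started at position 9.

9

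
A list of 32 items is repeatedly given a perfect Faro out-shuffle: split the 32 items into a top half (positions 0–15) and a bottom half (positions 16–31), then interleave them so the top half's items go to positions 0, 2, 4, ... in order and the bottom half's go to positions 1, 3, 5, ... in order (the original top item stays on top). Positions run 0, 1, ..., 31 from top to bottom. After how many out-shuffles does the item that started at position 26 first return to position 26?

5

Follow position 26 under repeated out-shuffles:
26 → 21 → 11 → 22 → 13 → 26
It first returns after 5 out-shuffles.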